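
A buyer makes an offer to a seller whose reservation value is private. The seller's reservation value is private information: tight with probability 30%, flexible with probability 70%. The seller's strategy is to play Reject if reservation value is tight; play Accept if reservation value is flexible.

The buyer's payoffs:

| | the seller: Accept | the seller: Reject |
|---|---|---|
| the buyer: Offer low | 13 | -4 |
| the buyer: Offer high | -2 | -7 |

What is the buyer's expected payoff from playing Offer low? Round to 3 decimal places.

E[Offer low] = 0.3·(-4) + 0.7·13 = (-1.2) + 9.1 = 7.9

7.900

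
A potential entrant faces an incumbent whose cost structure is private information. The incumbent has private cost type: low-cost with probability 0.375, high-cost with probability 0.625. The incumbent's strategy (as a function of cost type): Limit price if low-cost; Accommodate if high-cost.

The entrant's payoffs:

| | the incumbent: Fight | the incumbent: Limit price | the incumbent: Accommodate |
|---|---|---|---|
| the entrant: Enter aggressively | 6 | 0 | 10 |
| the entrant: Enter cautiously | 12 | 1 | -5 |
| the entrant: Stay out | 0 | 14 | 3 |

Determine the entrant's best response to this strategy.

Stay out

Compute the entrant's expected payoff for each action, taking the expectation over the incumbent's type.
E[Enter aggressively] = 0.375·(0) + 0.625·(10) = 6.25
E[Enter cautiously] = 0.375·(1) + 0.625·(-5) = -2.75
E[Stay out] = 0.375·(14) + 0.625·(3) = 7.125
Best response: Stay out (7.125 is the largest).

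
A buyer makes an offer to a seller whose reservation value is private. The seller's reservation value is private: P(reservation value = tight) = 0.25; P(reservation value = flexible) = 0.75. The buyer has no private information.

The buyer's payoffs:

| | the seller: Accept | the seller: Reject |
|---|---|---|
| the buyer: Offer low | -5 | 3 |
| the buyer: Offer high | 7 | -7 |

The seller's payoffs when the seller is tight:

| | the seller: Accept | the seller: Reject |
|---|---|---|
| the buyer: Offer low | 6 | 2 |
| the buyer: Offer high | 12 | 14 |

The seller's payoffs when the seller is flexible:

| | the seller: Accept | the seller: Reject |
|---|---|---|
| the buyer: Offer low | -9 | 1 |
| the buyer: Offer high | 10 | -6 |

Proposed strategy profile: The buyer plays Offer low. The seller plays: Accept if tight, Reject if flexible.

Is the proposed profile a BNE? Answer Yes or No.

Yes

The buyer plays Offer low: E[Offer low] = 0.25·(-5) + 0.75·(3) = 1; E[Offer high] = -3.5. Best-responding. ✓
The seller (reservation value tight), facing Offer low: Accept gives 6, Reject gives 2. Proposed Accept is best. ✓
The seller (reservation value flexible), facing Offer low: Accept gives -9, Reject gives 1. Proposed Reject is best. ✓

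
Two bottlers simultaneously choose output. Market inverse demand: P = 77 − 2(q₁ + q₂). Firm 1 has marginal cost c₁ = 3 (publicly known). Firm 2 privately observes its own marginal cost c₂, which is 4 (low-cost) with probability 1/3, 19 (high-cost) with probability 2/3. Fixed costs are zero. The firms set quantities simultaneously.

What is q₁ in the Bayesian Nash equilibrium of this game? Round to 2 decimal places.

Type-c best response for Firm 2: q₂(c) = (77 − c)/4 − q₁/2.
Firm 1 maximizes expected profit; its first-order condition is 77 − 4q₁ − 2E[q₂] − 3 = 0.
Substituting E[q₂] and solving: E[c₂] = 14, so q₁ = (77 − 2·3 + 14)/6 = 14.1667.

14.17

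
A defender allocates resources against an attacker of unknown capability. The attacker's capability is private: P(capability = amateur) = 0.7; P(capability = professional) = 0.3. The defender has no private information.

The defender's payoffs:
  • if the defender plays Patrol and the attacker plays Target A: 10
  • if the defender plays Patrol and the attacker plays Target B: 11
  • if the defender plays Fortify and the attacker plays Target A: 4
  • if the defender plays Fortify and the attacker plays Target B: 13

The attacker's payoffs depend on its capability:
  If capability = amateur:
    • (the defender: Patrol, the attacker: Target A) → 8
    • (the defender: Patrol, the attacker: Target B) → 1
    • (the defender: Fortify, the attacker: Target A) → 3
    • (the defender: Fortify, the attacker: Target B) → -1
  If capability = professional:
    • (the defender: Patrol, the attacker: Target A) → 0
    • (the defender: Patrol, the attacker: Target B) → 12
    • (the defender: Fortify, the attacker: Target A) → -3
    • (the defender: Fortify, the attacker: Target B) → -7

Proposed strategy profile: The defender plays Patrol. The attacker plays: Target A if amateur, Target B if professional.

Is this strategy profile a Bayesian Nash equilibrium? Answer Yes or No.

Yes

The defender plays Patrol: E[Patrol] = 0.7·(10) + 0.3·(11) = 10.3; E[Fortify] = 6.7. Best-responding. ✓
The attacker (capability amateur), facing Patrol: Target A gives 8, Target B gives 1. Proposed Target A is best. ✓
The attacker (capability professional), facing Patrol: Target A gives 0, Target B gives 12. Proposed Target B is best. ✓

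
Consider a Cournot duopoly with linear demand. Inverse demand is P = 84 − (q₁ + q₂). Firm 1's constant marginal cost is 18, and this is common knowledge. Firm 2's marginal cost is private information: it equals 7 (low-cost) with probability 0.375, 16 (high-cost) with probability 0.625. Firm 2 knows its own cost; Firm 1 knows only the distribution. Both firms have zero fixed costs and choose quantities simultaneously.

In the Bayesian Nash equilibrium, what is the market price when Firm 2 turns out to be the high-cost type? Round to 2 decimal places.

39.90

Type-c best response for Firm 2: q₂(c) = (84 − c)/2 − q₁/2.
Firm 1 maximizes expected profit; its first-order condition is 84 − 2q₁ − E[q₂] − 18 = 0.
Substituting E[q₂] and solving: E[c₂] = 12.625, so q₁ = (84 − 2·18 + 12.625)/3 = 20.2083.
q₂(high-cost) = 23.8958, so P = 84 − (20.2083 + 23.8958) = 39.8958.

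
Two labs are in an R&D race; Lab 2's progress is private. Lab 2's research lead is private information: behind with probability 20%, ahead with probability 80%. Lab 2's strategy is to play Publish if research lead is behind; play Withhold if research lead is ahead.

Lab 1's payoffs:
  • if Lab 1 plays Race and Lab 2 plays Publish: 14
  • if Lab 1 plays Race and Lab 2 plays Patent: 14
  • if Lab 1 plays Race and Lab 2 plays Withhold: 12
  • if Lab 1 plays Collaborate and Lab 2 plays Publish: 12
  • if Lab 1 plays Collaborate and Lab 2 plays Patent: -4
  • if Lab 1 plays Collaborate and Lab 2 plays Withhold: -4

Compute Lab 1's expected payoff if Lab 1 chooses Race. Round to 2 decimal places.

Take the expectation over Lab 2's research lead, weighting each type's action by its prior probability.
E[Race] = 0.2·14 + 0.8·12 = 2.8 + 9.6 = 12.4

12.40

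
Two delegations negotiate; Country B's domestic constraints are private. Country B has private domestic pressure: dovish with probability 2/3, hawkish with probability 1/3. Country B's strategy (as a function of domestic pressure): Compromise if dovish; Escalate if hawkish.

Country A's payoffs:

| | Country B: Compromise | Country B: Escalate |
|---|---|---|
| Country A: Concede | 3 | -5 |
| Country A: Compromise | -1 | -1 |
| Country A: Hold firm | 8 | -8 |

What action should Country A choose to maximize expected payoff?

Hold firm

Compute Country A's expected payoff for each action, taking the expectation over Country B's type.
E[Concede] = 2/3·(3) + 1/3·(-5) = 1/3
E[Compromise] = 2/3·(-1) + 1/3·(-1) = -1
E[Hold firm] = 2/3·(8) + 1/3·(-8) = 8/3
Best response: Hold firm (8/3 is the largest).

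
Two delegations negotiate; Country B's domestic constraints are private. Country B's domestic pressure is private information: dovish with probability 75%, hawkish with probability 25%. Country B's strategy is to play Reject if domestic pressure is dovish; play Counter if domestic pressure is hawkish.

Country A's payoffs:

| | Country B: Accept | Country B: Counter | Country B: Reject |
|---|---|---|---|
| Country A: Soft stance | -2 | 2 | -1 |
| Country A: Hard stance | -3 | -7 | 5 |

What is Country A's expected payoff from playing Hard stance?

E[Hard stance] = 0.75·5 + 0.25·(-7) = 3.75 + (-1.75) = 2

2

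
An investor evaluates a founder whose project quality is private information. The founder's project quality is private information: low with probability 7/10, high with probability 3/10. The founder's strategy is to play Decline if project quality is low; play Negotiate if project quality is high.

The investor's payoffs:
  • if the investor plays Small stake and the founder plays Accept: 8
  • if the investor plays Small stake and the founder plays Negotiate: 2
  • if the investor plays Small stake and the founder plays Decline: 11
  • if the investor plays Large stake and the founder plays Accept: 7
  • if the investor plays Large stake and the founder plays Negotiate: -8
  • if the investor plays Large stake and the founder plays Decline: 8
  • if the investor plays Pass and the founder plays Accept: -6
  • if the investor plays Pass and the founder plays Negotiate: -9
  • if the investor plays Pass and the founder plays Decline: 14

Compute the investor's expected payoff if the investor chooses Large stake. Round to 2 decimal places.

E[Large stake] = 7/10·8 + 3/10·(-8) = 28/5 + (-12/5) = 16/5

3.20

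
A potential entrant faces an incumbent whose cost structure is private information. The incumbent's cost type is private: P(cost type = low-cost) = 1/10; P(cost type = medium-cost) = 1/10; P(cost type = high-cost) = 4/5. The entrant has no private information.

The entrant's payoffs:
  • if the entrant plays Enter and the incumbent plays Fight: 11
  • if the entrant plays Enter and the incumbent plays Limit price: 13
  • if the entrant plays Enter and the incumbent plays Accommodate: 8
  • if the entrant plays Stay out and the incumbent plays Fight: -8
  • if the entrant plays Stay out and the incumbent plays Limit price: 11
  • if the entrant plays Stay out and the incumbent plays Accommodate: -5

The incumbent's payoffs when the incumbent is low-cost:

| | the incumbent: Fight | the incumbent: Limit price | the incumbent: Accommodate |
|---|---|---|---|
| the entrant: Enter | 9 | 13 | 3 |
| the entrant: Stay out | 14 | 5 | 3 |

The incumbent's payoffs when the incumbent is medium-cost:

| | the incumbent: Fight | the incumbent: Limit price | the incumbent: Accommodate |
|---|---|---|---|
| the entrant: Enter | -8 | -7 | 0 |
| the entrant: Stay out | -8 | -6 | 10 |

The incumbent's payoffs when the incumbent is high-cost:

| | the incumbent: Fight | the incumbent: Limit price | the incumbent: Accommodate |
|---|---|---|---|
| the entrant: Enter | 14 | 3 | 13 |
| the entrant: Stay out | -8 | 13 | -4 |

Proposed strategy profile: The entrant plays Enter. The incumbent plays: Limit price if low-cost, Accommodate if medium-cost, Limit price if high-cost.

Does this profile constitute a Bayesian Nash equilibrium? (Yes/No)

No

The entrant plays Enter: E[Enter] = 1/10·(13) + 1/10·(8) + 4/5·(13) = 25/2; E[Stay out] = 47/5. Best-responding. ✓
The incumbent (cost type low-cost), facing Enter: Fight gives 9, Limit price gives 13, Accommodate gives 3. Proposed Limit price is best. ✓
The incumbent (cost type medium-cost), facing Enter: Fight gives -8, Limit price gives -7, Accommodate gives 0. Proposed Accommodate is best. ✓
The incumbent (cost type high-cost), facing Enter: Fight gives 14, Limit price gives 3, Accommodate gives 13. Proposed Limit price is not best — profitable deviation exists. ✗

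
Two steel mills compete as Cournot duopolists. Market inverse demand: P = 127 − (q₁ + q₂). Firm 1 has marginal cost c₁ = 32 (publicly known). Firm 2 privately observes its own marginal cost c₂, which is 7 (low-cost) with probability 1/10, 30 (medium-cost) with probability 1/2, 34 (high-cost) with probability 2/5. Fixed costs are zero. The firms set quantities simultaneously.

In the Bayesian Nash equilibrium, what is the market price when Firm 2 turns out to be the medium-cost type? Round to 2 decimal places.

Type-c best response for Firm 2: q₂(c) = (127 − c)/2 − q₁/2.
Firm 1 maximizes expected profit; its first-order condition is 127 − 2q₁ − E[q₂] − 32 = 0.
Substituting E[q₂] and solving: E[c₂] = 29.3, so q₁ = (127 − 2·32 + 29.3)/3 = 30.7667.
q₂(medium-cost) = 33.1167, so P = 127 − (30.7667 + 33.1167) = 63.1167.

63.12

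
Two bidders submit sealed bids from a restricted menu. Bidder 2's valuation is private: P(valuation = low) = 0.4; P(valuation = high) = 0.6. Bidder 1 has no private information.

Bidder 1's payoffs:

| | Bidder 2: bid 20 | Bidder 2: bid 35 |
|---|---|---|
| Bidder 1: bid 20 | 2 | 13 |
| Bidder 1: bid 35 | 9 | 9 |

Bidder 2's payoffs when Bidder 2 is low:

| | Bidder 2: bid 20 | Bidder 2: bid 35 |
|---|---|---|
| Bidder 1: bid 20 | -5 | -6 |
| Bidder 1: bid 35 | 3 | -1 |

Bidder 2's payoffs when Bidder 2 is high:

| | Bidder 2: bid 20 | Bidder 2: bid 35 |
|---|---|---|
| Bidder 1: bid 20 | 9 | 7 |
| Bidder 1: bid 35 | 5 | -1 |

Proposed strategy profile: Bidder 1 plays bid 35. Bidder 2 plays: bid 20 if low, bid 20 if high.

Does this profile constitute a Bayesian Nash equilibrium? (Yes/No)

Bidder 1 plays bid 35: E[bid 35] = 0.4·(9) + 0.6·(9) = 9; E[bid 20] = 2. Best-responding. ✓
Bidder 2 (valuation low), facing bid 35: bid 20 gives 3, bid 35 gives -1. Proposed bid 20 is best. ✓
Bidder 2 (valuation high), facing bid 35: bid 20 gives 5, bid 35 gives -1. Proposed bid 20 is best. ✓

Yes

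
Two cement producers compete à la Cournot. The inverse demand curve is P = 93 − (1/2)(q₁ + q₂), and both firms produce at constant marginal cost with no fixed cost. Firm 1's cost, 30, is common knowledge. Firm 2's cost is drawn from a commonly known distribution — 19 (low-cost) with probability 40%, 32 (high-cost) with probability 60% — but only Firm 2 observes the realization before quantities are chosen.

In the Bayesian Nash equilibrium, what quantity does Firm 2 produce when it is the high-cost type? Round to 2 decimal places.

41.07

Type-c best response for Firm 2: q₂(c) = (93 − c) − q₁/2.
Firm 1 maximizes expected profit; its first-order condition is 93 − q₁ − (1/2)E[q₂] − 30 = 0.
Substituting E[q₂] and solving: E[c₂] = 26.8, so q₁ = (93 − 2·30 + 26.8)/(3/2) = 39.8667.
q₂(high-cost) = (93 − 32 − (1/2)·39.8667) = 41.0667.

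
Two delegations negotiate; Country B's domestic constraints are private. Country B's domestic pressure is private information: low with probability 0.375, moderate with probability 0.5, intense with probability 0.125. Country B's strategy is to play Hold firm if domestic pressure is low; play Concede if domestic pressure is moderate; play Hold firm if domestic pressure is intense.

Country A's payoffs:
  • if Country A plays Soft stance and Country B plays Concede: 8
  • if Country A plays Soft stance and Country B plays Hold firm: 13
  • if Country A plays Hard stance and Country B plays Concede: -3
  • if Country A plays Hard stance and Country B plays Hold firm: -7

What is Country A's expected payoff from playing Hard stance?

Take the expectation over Country B's domestic pressure, weighting each type's action by its prior probability.
E[Hard stance] = 0.375·(-7) + 0.5·(-3) + 0.125·(-7) = (-2.625) + (-1.5) + (-0.875) = -5

-5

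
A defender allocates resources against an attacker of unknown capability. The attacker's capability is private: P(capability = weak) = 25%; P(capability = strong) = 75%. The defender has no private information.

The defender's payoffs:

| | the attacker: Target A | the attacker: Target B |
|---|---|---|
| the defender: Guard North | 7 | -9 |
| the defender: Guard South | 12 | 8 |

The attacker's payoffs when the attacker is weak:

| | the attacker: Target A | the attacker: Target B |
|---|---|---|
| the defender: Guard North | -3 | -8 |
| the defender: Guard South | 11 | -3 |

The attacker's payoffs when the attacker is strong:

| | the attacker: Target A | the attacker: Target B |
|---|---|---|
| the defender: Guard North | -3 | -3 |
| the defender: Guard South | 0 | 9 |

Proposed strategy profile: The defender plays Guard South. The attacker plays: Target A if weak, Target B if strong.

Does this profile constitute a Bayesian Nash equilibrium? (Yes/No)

A profile is a BNE iff every type of every player is best-responding given beliefs about the other side.
The defender plays Guard South: E[Guard South] = 0.25·(12) + 0.75·(8) = 9; E[Guard North] = -5. Best-responding. ✓
The attacker (capability weak), facing Guard South: Target A gives 11, Target B gives -3. Proposed Target A is best. ✓
The attacker (capability strong), facing Guard South: Target A gives 0, Target B gives 9. Proposed Target B is best. ✓

Yes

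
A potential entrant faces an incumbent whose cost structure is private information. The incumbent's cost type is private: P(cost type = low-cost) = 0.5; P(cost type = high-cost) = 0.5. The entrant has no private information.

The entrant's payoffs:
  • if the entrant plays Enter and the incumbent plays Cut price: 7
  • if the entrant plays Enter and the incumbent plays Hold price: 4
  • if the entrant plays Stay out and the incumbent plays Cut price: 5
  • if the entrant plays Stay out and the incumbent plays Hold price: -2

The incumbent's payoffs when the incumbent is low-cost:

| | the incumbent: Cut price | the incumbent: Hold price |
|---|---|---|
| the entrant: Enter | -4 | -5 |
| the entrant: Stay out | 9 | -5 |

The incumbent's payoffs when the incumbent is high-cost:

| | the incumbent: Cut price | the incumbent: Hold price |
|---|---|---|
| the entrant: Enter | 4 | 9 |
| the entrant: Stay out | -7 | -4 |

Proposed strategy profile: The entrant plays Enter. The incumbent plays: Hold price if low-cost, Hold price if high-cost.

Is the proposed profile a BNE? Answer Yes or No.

The entrant plays Enter: E[Enter] = 0.5·(4) + 0.5·(4) = 4; E[Stay out] = -2. Best-responding. ✓
The incumbent (cost type low-cost), facing Enter: Cut price gives -4, Hold price gives -5. Proposed Hold price is not best — profitable deviation exists. ✗
The incumbent (cost type high-cost), facing Enter: Cut price gives 4, Hold price gives 9. Proposed Hold price is best. ✓

No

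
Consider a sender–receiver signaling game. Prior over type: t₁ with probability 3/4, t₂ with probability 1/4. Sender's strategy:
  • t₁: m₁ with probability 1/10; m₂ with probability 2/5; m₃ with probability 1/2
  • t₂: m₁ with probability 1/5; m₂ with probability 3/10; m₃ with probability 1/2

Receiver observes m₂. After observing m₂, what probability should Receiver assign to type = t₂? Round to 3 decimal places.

P(m₂) = (3/4)·(2/5) + (1/4)·(3/10) = 3/8
P(t₂ | m₂) = ((1/4)·(3/10)) / (3/8) = (3/40) / (3/8) = 1/5

0.200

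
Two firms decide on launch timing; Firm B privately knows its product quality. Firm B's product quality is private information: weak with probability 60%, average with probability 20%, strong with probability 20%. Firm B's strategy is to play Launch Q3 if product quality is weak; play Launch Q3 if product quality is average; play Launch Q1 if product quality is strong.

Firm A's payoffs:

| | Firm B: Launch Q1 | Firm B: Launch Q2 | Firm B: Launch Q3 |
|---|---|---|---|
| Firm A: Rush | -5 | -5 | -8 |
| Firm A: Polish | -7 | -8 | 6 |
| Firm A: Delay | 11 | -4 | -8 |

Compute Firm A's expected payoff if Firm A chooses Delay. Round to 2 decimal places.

-4.20

E[Delay] = 0.6·(-8) + 0.2·(-8) + 0.2·11 = (-4.8) + (-1.6) + 2.2 = -4.2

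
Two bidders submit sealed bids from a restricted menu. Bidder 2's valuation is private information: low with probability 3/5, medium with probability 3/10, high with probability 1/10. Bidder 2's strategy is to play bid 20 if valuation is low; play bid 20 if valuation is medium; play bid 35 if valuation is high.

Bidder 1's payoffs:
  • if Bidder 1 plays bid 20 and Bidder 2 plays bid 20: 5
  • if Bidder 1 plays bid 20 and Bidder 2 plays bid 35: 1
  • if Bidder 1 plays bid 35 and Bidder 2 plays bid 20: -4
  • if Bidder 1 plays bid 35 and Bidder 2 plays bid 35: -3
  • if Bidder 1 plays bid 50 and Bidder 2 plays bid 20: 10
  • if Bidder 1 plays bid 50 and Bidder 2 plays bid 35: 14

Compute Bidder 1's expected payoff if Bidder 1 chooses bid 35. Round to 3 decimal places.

-3.900

E[bid 35] = 3/5·(-4) + 3/10·(-4) + 1/10·(-3) = (-12/5) + (-6/5) + (-3/10) = -39/10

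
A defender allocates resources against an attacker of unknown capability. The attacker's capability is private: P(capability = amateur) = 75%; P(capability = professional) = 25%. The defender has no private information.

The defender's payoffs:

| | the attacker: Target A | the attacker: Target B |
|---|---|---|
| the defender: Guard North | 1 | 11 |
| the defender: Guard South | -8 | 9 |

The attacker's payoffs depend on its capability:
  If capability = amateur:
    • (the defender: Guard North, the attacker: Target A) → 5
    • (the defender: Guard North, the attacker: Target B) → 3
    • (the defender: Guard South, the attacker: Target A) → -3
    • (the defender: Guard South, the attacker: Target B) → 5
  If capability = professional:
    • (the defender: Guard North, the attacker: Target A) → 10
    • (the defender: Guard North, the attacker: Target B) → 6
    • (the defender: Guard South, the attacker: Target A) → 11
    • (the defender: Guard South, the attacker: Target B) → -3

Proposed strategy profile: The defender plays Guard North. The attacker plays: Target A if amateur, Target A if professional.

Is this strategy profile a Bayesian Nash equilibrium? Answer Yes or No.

The defender plays Guard North: E[Guard North] = 0.75·(1) + 0.25·(1) = 1; E[Guard South] = -8. Best-responding. ✓
The attacker (capability amateur), facing Guard North: Target A gives 5, Target B gives 3. Proposed Target A is best. ✓
The attacker (capability professional), facing Guard North: Target A gives 10, Target B gives 6. Proposed Target A is best. ✓

Yes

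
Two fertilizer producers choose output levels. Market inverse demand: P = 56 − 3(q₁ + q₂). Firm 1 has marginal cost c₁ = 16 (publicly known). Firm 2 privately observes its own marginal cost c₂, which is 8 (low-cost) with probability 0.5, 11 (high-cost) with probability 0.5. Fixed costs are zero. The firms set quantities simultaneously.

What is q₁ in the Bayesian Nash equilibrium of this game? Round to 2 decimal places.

3.72

Type-c best response for Firm 2: q₂(c) = (56 − c)/6 − q₁/2.
Firm 1 maximizes expected profit; its first-order condition is 56 − 6q₁ − 3E[q₂] − 16 = 0.
Substituting E[q₂] and solving: E[c₂] = 9.5, so q₁ = (56 − 2·16 + 9.5)/9 = 3.72222.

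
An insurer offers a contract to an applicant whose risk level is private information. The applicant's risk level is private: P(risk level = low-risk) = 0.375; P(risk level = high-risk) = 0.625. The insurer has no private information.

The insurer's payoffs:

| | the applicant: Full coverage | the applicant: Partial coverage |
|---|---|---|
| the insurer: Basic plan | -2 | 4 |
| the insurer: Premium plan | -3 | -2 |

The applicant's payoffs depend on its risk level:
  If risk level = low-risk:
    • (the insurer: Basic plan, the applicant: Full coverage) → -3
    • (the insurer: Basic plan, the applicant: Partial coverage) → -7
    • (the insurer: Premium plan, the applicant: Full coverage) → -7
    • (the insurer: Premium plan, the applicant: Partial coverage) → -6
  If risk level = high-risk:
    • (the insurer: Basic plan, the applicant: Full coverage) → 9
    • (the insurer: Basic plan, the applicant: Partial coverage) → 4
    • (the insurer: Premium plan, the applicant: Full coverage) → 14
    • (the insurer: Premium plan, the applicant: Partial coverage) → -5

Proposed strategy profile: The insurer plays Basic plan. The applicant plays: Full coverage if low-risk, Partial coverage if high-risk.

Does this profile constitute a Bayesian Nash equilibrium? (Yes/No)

A profile is a BNE iff every type of every player is best-responding given beliefs about the other side.
The insurer plays Basic plan: E[Basic plan] = 0.375·(-2) + 0.625·(4) = 1.75; E[Premium plan] = -2.375. Best-responding. ✓
The applicant (risk level low-risk), facing Basic plan: Full coverage gives -3, Partial coverage gives -7. Proposed Full coverage is best. ✓
The applicant (risk level high-risk), facing Basic plan: Full coverage gives 9, Partial coverage gives 4. Proposed Partial coverage is not best — profitable deviation exists. ✗

No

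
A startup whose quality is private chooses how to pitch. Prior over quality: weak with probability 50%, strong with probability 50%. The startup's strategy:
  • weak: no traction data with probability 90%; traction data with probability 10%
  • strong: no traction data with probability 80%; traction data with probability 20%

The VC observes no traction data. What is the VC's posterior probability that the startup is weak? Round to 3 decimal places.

P(no traction data) = 0.5·0.9 + 0.5·0.8 = 0.85
P(weak | no traction data) = (0.5·0.9) / 0.85 = 0.45 / 0.85 = 0.529412

0.529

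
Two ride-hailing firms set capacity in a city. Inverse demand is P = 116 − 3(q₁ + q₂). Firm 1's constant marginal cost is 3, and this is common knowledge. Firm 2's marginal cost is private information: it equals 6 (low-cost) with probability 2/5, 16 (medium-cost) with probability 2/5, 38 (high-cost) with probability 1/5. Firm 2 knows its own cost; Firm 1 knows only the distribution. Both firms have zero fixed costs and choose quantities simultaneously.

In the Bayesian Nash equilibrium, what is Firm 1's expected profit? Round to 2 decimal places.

Each type of Firm 2 best-responds to q₁; Firm 1 best-responds to the expected q₂ over Firm 2's types.
Firm 2 with cost c maximizes (116 − 3(q₁+q₂) − c)·q₂, giving q₂(c) = (116 − c − 3q₁)/6.
E[c₂] = 2/5·6 + 2/5·16 + 1/5·38 = 16.4
Firm 1's FOC against E[q₂] yields q₁ = (116 − 2·3 + E[c₂])/9 = (116 − 6 + 16.4)/9 = 14.0444.
E[P] = 116 − 3·(q₁ + E[q₂]) = 45.1333; Firm 1's expected profit = (E[P] − 3)·q₁ = (45.1333 − 3)·14.0444 = 591.739.

591.74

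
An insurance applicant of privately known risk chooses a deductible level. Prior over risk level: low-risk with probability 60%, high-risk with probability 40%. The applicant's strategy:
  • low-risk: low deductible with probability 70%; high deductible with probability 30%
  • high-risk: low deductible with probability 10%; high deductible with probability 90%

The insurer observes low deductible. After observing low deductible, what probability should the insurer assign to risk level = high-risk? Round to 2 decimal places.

0.09

Apply Bayes' rule using the sender's strategy as the likelihood.
P(low deductible) = 0.6·0.7 + 0.4·0.1 = 0.46
P(high-risk | low deductible) = (0.4·0.1) / 0.46 = 0.04 / 0.46 = 0.0869565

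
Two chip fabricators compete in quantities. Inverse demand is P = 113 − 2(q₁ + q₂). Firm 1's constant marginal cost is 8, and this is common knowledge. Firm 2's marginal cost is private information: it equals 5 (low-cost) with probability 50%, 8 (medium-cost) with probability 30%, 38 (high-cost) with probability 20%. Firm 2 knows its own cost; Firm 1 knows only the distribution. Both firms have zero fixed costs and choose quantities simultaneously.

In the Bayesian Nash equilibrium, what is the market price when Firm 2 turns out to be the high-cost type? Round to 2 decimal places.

Type-c best response for Firm 2: q₂(c) = (113 − c)/4 − q₁/2.
Firm 1 maximizes expected profit; its first-order condition is 113 − 4q₁ − 2E[q₂] − 8 = 0.
Substituting E[q₂] and solving: E[c₂] = 12.5, so q₁ = (113 − 2·8 + 12.5)/6 = 18.25.
q₂(high-cost) = 9.625, so P = 113 − 2·(18.25 + 9.625) = 57.25.

57.25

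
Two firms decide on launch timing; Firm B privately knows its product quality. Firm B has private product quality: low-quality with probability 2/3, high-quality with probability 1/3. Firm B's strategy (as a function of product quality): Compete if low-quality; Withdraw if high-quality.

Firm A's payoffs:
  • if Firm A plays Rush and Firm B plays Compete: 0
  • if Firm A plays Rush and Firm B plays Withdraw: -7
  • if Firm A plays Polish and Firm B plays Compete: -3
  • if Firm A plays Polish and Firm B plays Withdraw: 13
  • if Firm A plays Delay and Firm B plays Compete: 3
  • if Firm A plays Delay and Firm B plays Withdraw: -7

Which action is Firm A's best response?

Compute Firm A's expected payoff for each action, taking the expectation over Firm B's type.
E[Rush] = 2/3·(0) + 1/3·(-7) = -7/3
E[Polish] = 2/3·(-3) + 1/3·(13) = 7/3
E[Delay] = 2/3·(3) + 1/3·(-7) = -1/3
Best response: Polish (7/3 is the largest).

Polish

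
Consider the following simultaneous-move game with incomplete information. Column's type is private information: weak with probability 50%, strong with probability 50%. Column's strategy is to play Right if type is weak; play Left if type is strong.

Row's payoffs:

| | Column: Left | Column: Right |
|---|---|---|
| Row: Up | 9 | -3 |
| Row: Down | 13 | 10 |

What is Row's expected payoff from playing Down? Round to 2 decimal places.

E[Down] = 0.5·10 + 0.5·13 = 5 + 6.5 = 11.5

11.50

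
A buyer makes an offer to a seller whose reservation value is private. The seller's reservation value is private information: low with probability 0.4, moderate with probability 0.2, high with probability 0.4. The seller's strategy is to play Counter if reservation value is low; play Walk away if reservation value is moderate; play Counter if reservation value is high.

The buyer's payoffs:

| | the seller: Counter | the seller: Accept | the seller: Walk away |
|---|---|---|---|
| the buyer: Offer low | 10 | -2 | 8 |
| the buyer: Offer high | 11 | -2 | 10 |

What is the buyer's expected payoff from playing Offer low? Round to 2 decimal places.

9.60

E[Offer low] = 0.4·10 + 0.2·8 + 0.4·10 = 4 + 1.6 + 4 = 9.6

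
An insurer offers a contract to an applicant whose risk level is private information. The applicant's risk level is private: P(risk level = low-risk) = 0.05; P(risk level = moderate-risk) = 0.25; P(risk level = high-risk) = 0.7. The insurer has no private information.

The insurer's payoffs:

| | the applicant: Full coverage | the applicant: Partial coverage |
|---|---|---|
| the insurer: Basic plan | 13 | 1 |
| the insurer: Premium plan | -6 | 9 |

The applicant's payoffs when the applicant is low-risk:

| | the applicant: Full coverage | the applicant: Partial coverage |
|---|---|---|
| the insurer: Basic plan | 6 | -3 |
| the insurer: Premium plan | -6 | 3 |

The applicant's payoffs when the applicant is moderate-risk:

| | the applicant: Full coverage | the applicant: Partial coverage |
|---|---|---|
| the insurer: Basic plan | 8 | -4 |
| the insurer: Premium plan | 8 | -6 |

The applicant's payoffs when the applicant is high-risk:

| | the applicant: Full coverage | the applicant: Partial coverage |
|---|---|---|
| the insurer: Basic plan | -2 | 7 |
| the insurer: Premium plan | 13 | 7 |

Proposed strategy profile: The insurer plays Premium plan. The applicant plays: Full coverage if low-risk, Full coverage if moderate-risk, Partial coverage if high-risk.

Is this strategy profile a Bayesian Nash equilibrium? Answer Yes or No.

No

The insurer plays Premium plan: E[Premium plan] = 0.05·(-6) + 0.25·(-6) + 0.7·(9) = 4.5; E[Basic plan] = 4.6. Not best-responding. ✗
The applicant (risk level low-risk), facing Premium plan: Full coverage gives -6, Partial coverage gives 3. Proposed Full coverage is not best — profitable deviation exists. ✗
The applicant (risk level moderate-risk), facing Premium plan: Full coverage gives 8, Partial coverage gives -6. Proposed Full coverage is best. ✓
The applicant (risk level high-risk), facing Premium plan: Full coverage gives 13, Partial coverage gives 7. Proposed Partial coverage is not best — profitable deviation exists. ✗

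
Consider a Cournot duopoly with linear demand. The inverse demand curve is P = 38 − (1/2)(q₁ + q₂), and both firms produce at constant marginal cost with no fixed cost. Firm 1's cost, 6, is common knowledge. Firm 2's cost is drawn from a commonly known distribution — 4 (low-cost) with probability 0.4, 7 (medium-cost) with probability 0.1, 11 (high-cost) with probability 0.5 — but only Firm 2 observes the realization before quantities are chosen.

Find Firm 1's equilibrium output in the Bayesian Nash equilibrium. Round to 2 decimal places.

22.53

Firm 2 with cost c maximizes (38 − (1/2)(q₁+q₂) − c)·q₂, giving q₂(c) = (38 − c − (1/2)q₁).
E[c₂] = 0.4·4 + 0.1·7 + 0.5·11 = 7.8
Firm 1's FOC against E[q₂] yields q₁ = (38 − 2·6 + E[c₂])/(3/2) = (38 − 12 + 7.8)/(3/2) = 22.5333.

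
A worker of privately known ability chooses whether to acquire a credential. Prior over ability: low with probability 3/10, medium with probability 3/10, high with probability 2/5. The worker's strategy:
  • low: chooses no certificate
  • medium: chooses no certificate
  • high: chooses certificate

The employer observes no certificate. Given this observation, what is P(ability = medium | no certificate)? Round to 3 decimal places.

0.500

P(no certificate) = (3/10)·1 + (3/10)·1 + (2/5)·0 = 3/5
P(medium | no certificate) = ((3/10)·1) / (3/5) = (3/10) / (3/5) = 1/2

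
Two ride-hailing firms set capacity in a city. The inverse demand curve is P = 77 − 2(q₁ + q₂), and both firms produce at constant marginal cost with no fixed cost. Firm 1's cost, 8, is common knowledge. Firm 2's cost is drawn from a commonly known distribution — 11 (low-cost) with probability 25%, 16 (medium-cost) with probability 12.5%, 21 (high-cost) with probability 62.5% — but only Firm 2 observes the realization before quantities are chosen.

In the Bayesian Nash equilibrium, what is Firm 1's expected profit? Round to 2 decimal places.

Firm 2 with cost c maximizes (77 − 2(q₁+q₂) − c)·q₂, giving q₂(c) = (77 − c − 2q₁)/4.
E[c₂] = 0.25·11 + 0.125·16 + 0.625·21 = 17.875
Firm 1's FOC against E[q₂] yields q₁ = (77 − 2·8 + E[c₂])/6 = (77 − 16 + 17.875)/6 = 13.1458.
E[P] = 77 − 2·(q₁ + E[q₂]) = 34.2917; Firm 1's expected profit = (E[P] − 8)·q₁ = (34.2917 − 8)·13.1458 = 345.626.

345.63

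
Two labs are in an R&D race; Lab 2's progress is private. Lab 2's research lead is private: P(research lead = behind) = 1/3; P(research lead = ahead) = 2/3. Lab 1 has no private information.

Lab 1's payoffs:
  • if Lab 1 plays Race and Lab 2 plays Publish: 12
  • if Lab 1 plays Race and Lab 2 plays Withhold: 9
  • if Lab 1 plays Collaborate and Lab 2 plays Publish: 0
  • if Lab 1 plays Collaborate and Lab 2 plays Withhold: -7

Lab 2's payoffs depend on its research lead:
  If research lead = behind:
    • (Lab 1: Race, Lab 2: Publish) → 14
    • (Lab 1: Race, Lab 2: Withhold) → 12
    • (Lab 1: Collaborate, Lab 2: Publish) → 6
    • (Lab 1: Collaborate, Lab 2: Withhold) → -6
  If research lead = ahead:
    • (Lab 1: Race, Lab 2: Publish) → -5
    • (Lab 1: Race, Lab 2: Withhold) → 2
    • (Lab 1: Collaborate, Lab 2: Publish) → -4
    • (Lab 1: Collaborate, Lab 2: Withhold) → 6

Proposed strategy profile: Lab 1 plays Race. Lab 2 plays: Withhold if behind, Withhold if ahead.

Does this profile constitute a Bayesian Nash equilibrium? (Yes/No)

No

Lab 1 plays Race: E[Race] = 1/3·(9) + 2/3·(9) = 9; E[Collaborate] = -7. Best-responding. ✓
Lab 2 (research lead behind), facing Race: Publish gives 14, Withhold gives 12. Proposed Withhold is not best — profitable deviation exists. ✗
Lab 2 (research lead ahead), facing Race: Publish gives -5, Withhold gives 2. Proposed Withhold is best. ✓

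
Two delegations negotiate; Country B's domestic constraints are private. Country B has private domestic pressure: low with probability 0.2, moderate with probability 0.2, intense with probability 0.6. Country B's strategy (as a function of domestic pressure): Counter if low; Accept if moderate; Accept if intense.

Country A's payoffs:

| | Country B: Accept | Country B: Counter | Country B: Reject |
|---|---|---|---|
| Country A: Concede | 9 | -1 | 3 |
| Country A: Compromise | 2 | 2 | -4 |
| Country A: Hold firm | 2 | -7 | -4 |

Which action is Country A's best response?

Concede

Compute Country A's expected payoff for each action, taking the expectation over Country B's type.
E[Concede] = 0.2·(-1) + 0.2·(9) + 0.6·(9) = 7
E[Compromise] = 0.2·(2) + 0.2·(2) + 0.6·(2) = 2
E[Hold firm] = 0.2·(-7) + 0.2·(2) + 0.6·(2) = 0.2
Best response: Concede (7 is the largest).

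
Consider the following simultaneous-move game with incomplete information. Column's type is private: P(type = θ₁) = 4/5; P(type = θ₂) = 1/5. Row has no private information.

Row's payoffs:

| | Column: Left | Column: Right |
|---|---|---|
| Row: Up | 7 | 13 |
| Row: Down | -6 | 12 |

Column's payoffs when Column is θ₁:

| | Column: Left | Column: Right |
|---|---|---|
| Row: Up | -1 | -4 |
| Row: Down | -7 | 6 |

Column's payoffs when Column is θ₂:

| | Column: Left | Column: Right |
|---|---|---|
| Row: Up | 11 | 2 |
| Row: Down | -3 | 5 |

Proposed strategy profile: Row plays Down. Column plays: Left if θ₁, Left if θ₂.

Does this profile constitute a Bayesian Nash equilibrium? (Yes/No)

No

Row plays Down: E[Down] = 4/5·(-6) + 1/5·(-6) = -6; E[Up] = 7. Not best-responding. ✗
Column (type θ₁), facing Down: Left gives -7, Right gives 6. Proposed Left is not best — profitable deviation exists. ✗
Column (type θ₂), facing Down: Left gives -3, Right gives 5. Proposed Left is not best — profitable deviation exists. ✗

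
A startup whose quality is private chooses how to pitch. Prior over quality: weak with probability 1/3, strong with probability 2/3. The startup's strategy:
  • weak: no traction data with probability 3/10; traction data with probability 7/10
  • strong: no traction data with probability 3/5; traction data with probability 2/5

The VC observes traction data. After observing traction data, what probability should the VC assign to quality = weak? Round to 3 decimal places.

P(traction data) = (1/3)·(7/10) + (2/3)·(2/5) = 1/2
P(weak | traction data) = ((1/3)·(7/10)) / (1/2) = (7/30) / (1/2) = 7/15

0.467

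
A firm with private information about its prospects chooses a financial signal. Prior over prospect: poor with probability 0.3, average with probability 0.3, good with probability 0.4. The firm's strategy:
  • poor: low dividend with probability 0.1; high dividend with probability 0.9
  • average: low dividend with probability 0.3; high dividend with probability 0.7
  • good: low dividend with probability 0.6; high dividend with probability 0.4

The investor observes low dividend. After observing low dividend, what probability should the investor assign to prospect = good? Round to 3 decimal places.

0.667

Apply Bayes' rule using the sender's strategy as the likelihood.
P(low dividend) = 0.3·0.1 + 0.3·0.3 + 0.4·0.6 = 0.36
P(good | low dividend) = (0.4·0.6) / 0.36 = 0.24 / 0.36 = 0.666667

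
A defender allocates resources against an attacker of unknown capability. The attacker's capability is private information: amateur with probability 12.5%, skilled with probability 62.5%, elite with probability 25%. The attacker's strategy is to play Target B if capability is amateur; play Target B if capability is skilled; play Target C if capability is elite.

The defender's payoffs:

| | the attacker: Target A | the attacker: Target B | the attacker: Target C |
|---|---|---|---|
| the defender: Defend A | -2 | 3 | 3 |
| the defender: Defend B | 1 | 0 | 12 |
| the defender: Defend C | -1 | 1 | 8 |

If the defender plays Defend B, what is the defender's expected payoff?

3

E[Defend B] = 0.125·0 + 0.625·0 + 0.25·12 = 0 + 0 + 3 = 3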